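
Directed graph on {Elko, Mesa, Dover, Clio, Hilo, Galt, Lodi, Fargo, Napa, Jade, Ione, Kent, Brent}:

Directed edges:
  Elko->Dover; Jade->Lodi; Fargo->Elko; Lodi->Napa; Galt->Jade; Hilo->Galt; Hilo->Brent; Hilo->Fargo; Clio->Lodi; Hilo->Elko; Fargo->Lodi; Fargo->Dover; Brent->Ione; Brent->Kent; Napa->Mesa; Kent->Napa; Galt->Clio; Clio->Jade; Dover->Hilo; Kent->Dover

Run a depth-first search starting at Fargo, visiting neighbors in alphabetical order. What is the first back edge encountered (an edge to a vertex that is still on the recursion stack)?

Kent→Dover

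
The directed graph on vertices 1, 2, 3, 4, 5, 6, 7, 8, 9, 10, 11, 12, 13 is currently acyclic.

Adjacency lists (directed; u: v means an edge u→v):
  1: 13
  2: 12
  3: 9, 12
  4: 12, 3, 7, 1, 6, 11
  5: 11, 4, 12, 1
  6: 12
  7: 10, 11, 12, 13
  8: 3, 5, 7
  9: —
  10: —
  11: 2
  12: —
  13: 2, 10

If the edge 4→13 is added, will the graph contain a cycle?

No

Adding 4→13 creates a cycle iff 13 can already reach 4.
Explore from 13: no path reaches 4. The graph stays acyclic.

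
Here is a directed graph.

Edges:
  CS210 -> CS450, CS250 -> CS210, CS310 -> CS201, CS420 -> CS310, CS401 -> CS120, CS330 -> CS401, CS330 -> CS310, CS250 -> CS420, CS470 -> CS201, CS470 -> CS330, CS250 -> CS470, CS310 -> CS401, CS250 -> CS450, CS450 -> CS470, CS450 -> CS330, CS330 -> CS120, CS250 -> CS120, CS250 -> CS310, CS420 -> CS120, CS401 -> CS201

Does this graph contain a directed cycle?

DFS with white/gray/black marking, starting from CS401:
CS401 gray
  CS120 gray
  CS120 black
  CS201 gray
  CS201 black
CS401 black
CS420 gray
  CS420→CS120: CS120 black — skip
  CS310 gray
    CS310→CS401: CS401 black — skip
    CS310→CS201: CS201 black — skip
  CS310 black
CS420 black
CS330 gray
  CS330→CS401: CS401 black — skip
  CS330→CS310: CS310 black — skip
  CS330→CS120: CS120 black — skip
CS330 black
CS210 gray
  CS450 gray
    CS470 gray
      CS470→CS201: CS201 black — skip
      CS470→CS330: CS330 black — skip
    CS470 black
    CS450→CS330: CS330 black — skip
  CS450 black
CS210 black
CS250 gray
  CS250→CS120: CS120 black — skip
  CS250→CS420: CS420 black — skip
  CS250→CS450: CS450 black — skip
  CS250→CS210: CS210 black — skip
  CS250→CS310: CS310 black — skip
  CS250→CS470: CS470 black — skip
CS250 black
Every edge goes to a white or black vertex — no back edge, so the graph is acyclic.

No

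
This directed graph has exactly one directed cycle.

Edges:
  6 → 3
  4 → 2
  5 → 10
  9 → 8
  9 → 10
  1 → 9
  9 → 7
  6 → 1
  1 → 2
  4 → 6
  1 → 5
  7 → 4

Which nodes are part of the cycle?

1, 4, 6, 7, 9

DFS with gray/black marking from 1:
1 gray
  9 gray
    8 gray
    8 black
    10 gray
    10 black
    7 gray
      4 gray
        2 gray
        2 black
        6 gray
          6→1: 1 is gray → back edge
Back edge closes the cycle 1 → 9 → 7 → 4 → 6 → 1; its vertices are {1, 4, 6, 7, 9}.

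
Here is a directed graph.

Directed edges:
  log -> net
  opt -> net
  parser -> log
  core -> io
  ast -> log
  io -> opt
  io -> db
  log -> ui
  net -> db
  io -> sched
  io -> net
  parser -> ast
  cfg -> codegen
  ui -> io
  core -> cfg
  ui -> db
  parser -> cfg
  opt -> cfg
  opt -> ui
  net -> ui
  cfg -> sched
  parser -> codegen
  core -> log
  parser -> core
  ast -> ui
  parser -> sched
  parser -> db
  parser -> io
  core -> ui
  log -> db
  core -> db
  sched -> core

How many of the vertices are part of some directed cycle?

8

A vertex is on a directed cycle iff it belongs to a strongly connected component of size ≥ 2 (or has a self-loop).
The vertices on cycles are {io, ui, cfg, log, net, opt, core, sched} — 8 in total.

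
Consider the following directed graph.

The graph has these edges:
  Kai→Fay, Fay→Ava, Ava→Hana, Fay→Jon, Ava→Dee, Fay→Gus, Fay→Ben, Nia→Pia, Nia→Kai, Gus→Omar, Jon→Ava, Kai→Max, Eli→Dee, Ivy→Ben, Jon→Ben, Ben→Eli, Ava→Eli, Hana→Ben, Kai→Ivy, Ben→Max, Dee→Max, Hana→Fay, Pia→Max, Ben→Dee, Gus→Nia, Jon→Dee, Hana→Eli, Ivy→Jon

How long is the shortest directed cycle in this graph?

3

For each vertex v, BFS finds the shortest path from v back to v.
The shortest such closed walk is Fay → Ava → Hana → Fay, length 3.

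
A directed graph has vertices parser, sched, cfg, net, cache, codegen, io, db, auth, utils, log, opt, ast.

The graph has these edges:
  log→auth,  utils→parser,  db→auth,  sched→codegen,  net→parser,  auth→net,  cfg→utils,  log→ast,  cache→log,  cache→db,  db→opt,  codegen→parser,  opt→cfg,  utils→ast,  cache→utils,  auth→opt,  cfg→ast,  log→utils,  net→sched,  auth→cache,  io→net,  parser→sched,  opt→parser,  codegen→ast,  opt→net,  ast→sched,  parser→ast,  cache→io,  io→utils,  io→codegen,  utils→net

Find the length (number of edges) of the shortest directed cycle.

3

For each vertex v, BFS finds the shortest path from v back to v.
The shortest such closed walk is auth → cache → log → auth, length 3.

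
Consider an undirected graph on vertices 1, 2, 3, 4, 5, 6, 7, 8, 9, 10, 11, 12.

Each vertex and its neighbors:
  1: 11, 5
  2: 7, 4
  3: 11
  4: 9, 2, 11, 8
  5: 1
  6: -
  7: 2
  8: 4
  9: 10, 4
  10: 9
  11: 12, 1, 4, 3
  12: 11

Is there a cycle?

DFS, tracking each vertex's parent; an edge to a visited non-parent vertex closes a cycle.
Start from 1:
visit 1 (parent –)
  visit 11 (parent 1)
    visit 12 (parent 11)
      12–11: parent, skip
    11–1: parent, skip
    visit 4 (parent 11)
      visit 9 (parent 4)
        visit 10 (parent 9)
          10–9: parent, skip
        9–4: parent, skip
      visit 2 (parent 4)
        visit 7 (parent 2)
          7–2: parent, skip
        2–4: parent, skip
      4–11: parent, skip
      visit 8 (parent 4)
        8–4: parent, skip
    visit 3 (parent 11)
      3–11: parent, skip
  visit 5 (parent 1)
    5–1: parent, skip
visit 6 (parent –)
No non-parent visited neighbor found — the graph is a forest.

No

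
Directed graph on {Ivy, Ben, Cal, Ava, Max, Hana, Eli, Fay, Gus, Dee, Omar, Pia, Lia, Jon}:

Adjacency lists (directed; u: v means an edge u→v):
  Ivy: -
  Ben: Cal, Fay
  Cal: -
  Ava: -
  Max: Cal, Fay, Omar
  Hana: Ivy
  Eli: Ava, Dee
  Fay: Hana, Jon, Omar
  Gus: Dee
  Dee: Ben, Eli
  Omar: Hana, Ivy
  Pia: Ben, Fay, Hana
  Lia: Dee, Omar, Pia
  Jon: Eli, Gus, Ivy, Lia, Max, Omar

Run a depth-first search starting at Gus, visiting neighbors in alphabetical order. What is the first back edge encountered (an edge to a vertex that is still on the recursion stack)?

DFS from Gus (visiting neighbors in alphabetical order); mark gray on enter, black on exit:
Gus gray
  Dee gray
    Ben gray
      Cal gray
      Cal black
      Fay gray
        Hana gray
          Ivy gray
          Ivy black
        Hana black
        Jon gray
          Eli gray
            Ava gray
            Ava black
            Eli→Dee: Dee is gray → back edge
First back edge: Eli → Dee.

Eli->Dee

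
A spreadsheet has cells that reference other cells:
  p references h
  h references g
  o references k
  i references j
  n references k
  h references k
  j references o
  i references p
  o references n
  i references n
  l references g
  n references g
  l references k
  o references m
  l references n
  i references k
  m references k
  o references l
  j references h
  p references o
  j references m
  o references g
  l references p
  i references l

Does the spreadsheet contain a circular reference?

DFS with white/gray/black marking, starting from p:
p gray
  h gray
    k gray
    k black
    g gray
    g black
  h black
  o gray
    l gray
      l→k: k black — skip
      l→p: p is gray → back edge
Back edge found, so a cycle exists: p → o → l → p.

Yes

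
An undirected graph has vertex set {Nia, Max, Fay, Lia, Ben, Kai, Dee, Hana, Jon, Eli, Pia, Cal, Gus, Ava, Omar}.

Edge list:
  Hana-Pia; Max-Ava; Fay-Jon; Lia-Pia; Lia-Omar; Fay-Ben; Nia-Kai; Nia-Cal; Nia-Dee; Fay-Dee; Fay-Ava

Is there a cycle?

DFS, tracking each vertex's parent; an edge to a visited non-parent vertex closes a cycle.
Start from Omar:
visit Omar (parent –)
  visit Lia (parent Omar)
    Lia–Omar: parent, skip
    visit Pia (parent Lia)
      visit Hana (parent Pia)
        Hana–Pia: parent, skip
      Pia–Lia: parent, skip
visit Nia (parent –)
  visit Cal (parent Nia)
    Cal–Nia: parent, skip
  visit Kai (parent Nia)
    Kai–Nia: parent, skip
  visit Dee (parent Nia)
    visit Fay (parent Dee)
      visit Jon (parent Fay)
        Jon–Fay: parent, skip
      visit Ava (parent Fay)
        visit Max (parent Ava)
          Max–Ava: parent, skip
        Ava–Fay: parent, skip
      visit Ben (parent Fay)
        Ben–Fay: parent, skip
      Fay–Dee: parent, skip
    Dee–Nia: parent, skip
visit Eli (parent –)
visit Gus (parent –)
No non-parent visited neighbor found — the graph is a forest.

No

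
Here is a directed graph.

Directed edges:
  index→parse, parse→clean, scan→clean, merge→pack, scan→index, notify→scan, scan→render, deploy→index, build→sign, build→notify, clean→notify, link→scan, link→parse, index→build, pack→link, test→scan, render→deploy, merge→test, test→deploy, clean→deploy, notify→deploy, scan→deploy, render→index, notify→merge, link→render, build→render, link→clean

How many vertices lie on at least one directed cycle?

A vertex is on a directed cycle iff it belongs to a strongly connected component of size ≥ 2 (or has a self-loop).
The vertices on cycles are {link, pack, scan, test, build, clean, index, merge, parse, deploy, notify, render} — 12 in total.

12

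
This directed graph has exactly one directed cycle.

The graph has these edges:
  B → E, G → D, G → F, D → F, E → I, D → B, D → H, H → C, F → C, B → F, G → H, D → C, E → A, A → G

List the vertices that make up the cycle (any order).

DFS with gray/black marking from B:
B gray
  F gray
    C gray
    C black
  F black
  E gray
    I gray
    I black
    A gray
      G gray
        H gray
          H→C: C black — skip
        H black
        D gray
          D→C: C black — skip
          D→F: F black — skip
          D→B: B is gray → back edge
Back edge closes the cycle B → E → A → G → D → B; its vertices are {A, B, D, E, G}.

A, B, D, E, G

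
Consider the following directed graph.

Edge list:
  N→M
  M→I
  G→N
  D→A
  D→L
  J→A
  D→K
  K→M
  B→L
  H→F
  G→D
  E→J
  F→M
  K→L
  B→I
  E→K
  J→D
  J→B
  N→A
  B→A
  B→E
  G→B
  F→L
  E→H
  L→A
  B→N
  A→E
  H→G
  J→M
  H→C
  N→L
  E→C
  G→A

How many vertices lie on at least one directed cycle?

11

A vertex is on a directed cycle iff it belongs to a strongly connected component of size ≥ 2 (or has a self-loop).
The vertices on cycles are {A, B, D, E, F, G, H, J, K, L, N} — 11 in total.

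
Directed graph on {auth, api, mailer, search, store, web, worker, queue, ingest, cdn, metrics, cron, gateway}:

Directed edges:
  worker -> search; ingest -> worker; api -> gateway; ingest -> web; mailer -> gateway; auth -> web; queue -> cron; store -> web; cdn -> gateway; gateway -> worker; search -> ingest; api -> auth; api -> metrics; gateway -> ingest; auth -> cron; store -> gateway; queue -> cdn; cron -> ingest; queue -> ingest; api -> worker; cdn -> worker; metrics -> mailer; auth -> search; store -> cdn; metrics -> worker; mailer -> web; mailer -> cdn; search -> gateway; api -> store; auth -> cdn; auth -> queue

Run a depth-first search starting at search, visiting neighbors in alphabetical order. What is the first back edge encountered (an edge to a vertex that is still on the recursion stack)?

worker->search

DFS from search (visiting neighbors in alphabetical order); mark gray on enter, black on exit:
search gray
  gateway gray
    ingest gray
      web gray
      web black
      worker gray
        worker→search: search is gray → back edge
First back edge: worker → search.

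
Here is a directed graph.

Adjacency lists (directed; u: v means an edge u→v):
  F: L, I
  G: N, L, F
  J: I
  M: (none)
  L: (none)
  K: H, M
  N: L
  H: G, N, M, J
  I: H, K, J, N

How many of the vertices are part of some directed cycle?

6

A vertex is on a directed cycle iff it belongs to a strongly connected component of size ≥ 2 (or has a self-loop).
The vertices on cycles are {F, G, H, I, J, K} — 6 in total.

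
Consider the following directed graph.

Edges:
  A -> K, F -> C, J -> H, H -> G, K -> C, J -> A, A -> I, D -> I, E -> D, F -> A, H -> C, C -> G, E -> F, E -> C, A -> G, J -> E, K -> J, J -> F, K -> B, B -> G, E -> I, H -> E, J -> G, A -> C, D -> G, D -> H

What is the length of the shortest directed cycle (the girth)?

For each vertex v, BFS finds the shortest path from v back to v.
The shortest such closed walk is K → J → A → K, length 3.

3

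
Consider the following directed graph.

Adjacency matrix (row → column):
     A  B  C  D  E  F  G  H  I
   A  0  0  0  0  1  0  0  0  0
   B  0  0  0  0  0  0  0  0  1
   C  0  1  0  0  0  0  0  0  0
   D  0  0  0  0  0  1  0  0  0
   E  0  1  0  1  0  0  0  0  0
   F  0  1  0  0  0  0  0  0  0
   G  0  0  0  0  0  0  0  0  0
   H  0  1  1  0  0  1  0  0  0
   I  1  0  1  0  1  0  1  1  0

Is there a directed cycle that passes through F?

Yes

F is on a cycle iff F can reach itself via ≥1 edge.
F → B → I → H → F — yes.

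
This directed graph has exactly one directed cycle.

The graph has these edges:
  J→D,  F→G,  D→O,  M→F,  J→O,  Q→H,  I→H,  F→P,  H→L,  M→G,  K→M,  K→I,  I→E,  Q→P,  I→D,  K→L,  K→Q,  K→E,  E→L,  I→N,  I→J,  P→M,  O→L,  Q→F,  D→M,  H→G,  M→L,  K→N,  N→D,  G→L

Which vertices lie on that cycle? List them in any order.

F, M, P

DFS with gray/black marking from P:
P gray
  M gray
    F gray
      G gray
        L gray
        L black
      G black
      F→P: P is gray → back edge
Back edge closes the cycle P → M → F → P; its vertices are {F, M, P}.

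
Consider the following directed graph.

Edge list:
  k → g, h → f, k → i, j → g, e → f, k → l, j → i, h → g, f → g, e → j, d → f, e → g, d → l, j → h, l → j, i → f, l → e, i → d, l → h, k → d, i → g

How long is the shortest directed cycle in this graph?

4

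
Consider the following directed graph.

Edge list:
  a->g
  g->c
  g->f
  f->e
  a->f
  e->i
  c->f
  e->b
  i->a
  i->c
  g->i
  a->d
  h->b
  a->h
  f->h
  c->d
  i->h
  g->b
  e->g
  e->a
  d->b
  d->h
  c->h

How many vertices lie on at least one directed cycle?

6

A vertex is on a directed cycle iff it belongs to a strongly connected component of size ≥ 2 (or has a self-loop).
The vertices on cycles are {a, c, e, f, g, i} — 6 in total.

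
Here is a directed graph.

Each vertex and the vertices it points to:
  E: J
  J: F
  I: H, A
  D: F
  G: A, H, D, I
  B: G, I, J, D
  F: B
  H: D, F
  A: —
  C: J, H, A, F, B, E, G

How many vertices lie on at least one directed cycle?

7

A vertex is on a directed cycle iff it belongs to a strongly connected component of size ≥ 2 (or has a self-loop).
The vertices on cycles are {B, D, F, G, H, I, J} — 7 in total.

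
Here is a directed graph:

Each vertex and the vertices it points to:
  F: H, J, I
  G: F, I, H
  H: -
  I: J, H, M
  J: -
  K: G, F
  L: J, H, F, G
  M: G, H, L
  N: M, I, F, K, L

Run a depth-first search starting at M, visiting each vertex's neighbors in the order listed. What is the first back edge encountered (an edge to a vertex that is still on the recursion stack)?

DFS from M (visiting each vertex's neighbors in the order listed); mark gray on enter, black on exit:
M gray
  G gray
    F gray
      H gray
      H black
      J gray
      J black
      I gray
        I→J: J black — skip
        I→H: H black — skip
        I→M: M is gray → back edge
First back edge: I → M.

I->M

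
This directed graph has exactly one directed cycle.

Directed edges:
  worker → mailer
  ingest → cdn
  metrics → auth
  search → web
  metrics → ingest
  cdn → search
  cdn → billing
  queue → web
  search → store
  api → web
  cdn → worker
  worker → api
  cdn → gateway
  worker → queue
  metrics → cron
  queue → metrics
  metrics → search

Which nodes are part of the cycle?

cdn, queue, ingest, worker, metrics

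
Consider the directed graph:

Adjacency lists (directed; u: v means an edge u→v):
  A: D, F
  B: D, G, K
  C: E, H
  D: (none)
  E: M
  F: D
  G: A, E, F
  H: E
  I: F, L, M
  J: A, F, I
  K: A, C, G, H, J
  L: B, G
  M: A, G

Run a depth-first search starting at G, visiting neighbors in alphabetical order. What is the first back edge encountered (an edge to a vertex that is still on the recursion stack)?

M->G

DFS from G (visiting neighbors in alphabetical order); mark gray on enter, black on exit:
G gray
  A gray
    D gray
    D black
    F gray
      F→D: D black — skip
    F black
  A black
  E gray
    M gray
      M→A: A black — skip
      M→G: G is gray → back edge
First back edge: M → G.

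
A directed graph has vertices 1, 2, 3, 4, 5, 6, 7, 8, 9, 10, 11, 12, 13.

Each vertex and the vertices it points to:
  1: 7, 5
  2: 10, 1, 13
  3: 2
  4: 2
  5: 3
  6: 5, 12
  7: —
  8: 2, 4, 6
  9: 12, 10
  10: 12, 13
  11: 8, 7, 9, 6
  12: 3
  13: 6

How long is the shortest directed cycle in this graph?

4

For each vertex v, BFS finds the shortest path from v back to v.
The shortest such closed walk is 2 → 1 → 5 → 3 → 2, length 4.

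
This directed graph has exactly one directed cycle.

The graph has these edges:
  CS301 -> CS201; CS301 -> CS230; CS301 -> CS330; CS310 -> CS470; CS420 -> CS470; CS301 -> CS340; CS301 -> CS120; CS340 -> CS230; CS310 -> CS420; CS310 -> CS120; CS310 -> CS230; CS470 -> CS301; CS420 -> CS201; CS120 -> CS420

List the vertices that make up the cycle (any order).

DFS with gray/black marking from CS470:
CS470 gray
  CS301 gray
    CS201 gray
    CS201 black
    CS120 gray
      CS420 gray
        CS420→CS470: CS470 is gray → back edge
Back edge closes the cycle CS470 → CS301 → CS120 → CS420 → CS470; its vertices are {CS120, CS301, CS420, CS470}.

CS120, CS301, CS420, CS470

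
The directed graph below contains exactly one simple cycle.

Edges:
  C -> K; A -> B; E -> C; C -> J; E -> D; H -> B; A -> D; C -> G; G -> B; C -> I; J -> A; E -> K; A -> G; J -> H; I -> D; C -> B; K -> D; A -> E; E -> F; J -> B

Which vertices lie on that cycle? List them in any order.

A, C, E, J

DFS with gray/black marking from J:
J gray
  B gray
  B black
  H gray
    H→B: B black — skip
  H black
  A gray
    D gray
    D black
    E gray
      C gray
        G gray
          G→B: B black — skip
        G black
        I gray
          I→D: D black — skip
        I black
        C→J: J is gray → back edge
Back edge closes the cycle J → A → E → C → J; its vertices are {A, C, E, J}.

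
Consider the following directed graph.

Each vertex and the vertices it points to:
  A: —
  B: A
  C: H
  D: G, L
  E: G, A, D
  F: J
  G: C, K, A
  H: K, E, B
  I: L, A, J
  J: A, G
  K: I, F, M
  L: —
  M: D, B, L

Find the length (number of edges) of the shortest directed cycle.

4

For each vertex v, BFS finds the shortest path from v back to v.
The shortest such closed walk is C → H → E → G → C, length 4.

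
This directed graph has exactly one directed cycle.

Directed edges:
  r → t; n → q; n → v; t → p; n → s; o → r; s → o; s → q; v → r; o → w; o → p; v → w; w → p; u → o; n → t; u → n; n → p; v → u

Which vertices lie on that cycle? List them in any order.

n, u, v

DFS with gray/black marking from u:
u gray
  o gray
    r gray
      t gray
        p gray
        p black
      t black
    r black
    o→p: p black — skip
    w gray
      w→p: p black — skip
    w black
  o black
  n gray
    n→p: p black — skip
    v gray
      v→u: u is gray → back edge
Back edge closes the cycle u → n → v → u; its vertices are {n, u, v}.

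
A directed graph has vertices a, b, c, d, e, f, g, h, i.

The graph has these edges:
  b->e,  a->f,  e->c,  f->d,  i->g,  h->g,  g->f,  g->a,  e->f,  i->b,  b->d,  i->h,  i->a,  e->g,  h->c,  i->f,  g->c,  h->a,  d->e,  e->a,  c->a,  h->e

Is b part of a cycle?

No

b lies on a cycle iff there is a path from b back to itself.
Exploring from b, it never reaches itself; equivalently, its strongly connected component is a singleton.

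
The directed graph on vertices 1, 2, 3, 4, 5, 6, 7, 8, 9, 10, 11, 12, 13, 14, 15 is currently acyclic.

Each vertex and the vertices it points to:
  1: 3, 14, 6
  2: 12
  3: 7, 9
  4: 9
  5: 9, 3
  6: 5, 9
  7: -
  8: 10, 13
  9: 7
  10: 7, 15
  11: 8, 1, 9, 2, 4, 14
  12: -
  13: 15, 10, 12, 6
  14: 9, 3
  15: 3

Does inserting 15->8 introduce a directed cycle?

Yes

Adding 15→8 creates a cycle iff 8 can already reach 15.
Path from 8: 8 → 13 → 15.
So 8 → … → 15 → 8 is a cycle.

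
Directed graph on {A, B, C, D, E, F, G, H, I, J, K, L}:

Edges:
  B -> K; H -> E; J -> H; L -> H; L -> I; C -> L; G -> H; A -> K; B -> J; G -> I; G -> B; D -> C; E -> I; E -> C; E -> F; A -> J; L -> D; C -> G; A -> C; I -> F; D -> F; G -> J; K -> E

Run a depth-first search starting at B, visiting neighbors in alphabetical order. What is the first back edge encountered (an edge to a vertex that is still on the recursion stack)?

G→B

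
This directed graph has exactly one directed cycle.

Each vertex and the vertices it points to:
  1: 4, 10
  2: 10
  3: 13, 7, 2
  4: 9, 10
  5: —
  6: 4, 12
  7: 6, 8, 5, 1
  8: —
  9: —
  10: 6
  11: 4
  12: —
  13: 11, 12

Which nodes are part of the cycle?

4, 6, 10

DFS with gray/black marking from 6:
6 gray
  4 gray
    9 gray
    9 black
    10 gray
      10→6: 6 is gray → back edge
Back edge closes the cycle 6 → 4 → 10 → 6; its vertices are {4, 6, 10}.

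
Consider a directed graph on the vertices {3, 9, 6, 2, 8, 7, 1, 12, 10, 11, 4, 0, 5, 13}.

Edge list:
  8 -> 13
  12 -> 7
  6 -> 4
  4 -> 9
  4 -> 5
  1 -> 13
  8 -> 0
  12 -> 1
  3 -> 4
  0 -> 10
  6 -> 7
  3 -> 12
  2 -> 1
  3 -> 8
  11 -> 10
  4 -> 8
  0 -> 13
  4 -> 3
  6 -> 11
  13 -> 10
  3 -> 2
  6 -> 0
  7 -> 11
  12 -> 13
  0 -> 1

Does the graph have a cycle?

Yes

DFS with white/gray/black marking, starting from 5:
5 gray
5 black
3 gray
  8 gray
    0 gray
      13 gray
        10 gray
        10 black
      13 black
      1 gray
        1→13: 13 black — skip
      1 black
      0→10: 10 black — skip
    0 black
    8→13: 13 black — skip
  8 black
  4 gray
    4→5: 5 black — skip
    4→8: 8 black — skip
    9 gray
    9 black
    4→3: 3 is gray → back edge
Back edge found, so a cycle exists: 3 → 4 → 3.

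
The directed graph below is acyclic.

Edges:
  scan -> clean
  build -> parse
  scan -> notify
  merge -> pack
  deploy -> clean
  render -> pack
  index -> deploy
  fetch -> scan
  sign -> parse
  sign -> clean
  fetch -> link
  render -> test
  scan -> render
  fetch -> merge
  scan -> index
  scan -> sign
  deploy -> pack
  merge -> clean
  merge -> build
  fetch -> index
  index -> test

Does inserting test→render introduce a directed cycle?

Adding test→render creates a cycle iff render can already reach test.
Path from render: render → test.
So render → … → test → render is a cycle.

Yes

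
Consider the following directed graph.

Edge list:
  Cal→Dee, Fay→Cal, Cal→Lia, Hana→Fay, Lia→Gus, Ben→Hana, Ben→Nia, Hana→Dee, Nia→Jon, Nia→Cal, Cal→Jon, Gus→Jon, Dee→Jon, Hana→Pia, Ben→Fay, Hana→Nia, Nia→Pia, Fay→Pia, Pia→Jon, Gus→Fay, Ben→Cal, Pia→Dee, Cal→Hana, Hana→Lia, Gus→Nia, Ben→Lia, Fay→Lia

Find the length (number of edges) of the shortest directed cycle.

For each vertex v, BFS finds the shortest path from v back to v.
The shortest such closed walk is Fay → Cal → Hana → Fay, length 3.

3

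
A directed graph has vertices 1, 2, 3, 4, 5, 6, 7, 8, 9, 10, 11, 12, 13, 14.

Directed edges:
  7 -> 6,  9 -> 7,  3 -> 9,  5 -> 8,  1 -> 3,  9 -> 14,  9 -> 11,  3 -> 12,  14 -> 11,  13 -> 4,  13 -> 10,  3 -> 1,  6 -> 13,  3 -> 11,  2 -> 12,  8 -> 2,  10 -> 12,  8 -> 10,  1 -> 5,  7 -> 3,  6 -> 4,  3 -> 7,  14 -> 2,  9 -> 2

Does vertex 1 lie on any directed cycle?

Yes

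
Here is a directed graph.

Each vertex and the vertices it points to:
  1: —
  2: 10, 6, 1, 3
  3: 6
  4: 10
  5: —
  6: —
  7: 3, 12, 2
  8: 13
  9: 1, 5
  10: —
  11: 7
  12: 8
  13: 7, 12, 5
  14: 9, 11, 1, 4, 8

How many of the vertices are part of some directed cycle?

A vertex is on a directed cycle iff it belongs to a strongly connected component of size ≥ 2 (or has a self-loop).
The vertices on cycles are {7, 8, 12, 13} — 4 in total.

4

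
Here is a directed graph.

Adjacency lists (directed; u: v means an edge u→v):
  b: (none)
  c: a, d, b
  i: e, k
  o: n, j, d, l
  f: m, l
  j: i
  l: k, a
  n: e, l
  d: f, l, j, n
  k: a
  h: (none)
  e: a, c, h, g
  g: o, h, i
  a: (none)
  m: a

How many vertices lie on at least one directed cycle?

8

A vertex is on a directed cycle iff it belongs to a strongly connected component of size ≥ 2 (or has a self-loop).
The vertices on cycles are {c, d, e, g, i, j, n, o} — 8 in total.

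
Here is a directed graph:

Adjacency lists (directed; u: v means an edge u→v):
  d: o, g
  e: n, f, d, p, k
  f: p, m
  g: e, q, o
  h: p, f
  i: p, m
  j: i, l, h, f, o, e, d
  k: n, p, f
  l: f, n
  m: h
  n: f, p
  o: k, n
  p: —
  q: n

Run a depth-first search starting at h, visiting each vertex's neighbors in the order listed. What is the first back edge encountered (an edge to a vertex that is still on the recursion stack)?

m→h

DFS from h (visiting each vertex's neighbors in the order listed); mark gray on enter, black on exit:
h gray
  p gray
  p black
  f gray
    f→p: p black — skip
    m gray
      m→h: h is gray → back edge
First back edge: m → h.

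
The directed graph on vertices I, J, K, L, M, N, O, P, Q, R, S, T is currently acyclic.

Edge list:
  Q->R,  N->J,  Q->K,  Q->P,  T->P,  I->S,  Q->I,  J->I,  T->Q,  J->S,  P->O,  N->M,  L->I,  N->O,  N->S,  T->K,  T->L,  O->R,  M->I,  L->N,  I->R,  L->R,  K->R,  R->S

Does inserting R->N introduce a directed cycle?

Adding R→N creates a cycle iff N can already reach R.
Path from N: N → O → R.
So N → … → R → N is a cycle.

Yes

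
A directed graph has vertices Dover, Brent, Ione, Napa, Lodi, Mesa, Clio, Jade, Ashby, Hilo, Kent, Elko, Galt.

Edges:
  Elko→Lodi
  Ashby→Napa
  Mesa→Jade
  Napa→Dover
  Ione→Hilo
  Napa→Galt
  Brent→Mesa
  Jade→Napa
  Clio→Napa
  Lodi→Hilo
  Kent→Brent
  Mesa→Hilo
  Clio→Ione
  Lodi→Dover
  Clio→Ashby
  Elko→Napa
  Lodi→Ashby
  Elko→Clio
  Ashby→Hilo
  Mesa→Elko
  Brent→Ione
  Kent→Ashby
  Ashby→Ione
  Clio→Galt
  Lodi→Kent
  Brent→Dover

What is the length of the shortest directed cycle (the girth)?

For each vertex v, BFS finds the shortest path from v back to v.
The shortest such closed walk is Mesa → Elko → Lodi → Kent → Brent → Mesa, length 5.

5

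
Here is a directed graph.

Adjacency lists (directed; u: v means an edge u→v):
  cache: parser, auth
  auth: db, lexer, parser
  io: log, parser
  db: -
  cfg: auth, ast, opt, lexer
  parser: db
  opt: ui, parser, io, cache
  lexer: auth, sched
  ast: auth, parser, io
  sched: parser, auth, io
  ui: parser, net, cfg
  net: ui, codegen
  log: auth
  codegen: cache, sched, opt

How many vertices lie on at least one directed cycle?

A vertex is on a directed cycle iff it belongs to a strongly connected component of size ≥ 2 (or has a self-loop).
The vertices on cycles are {io, ui, cfg, log, net, opt, auth, lexer, sched, codegen} — 10 in total.

10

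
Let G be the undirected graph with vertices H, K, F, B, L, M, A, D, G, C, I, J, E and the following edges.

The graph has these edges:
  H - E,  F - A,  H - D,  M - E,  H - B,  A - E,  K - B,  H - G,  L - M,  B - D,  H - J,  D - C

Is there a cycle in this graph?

Yes

DFS, tracking each vertex's parent; an edge to a visited non-parent vertex closes a cycle.
Start from B:
visit B (parent –)
  visit D (parent B)
    D–B: parent, skip
    visit C (parent D)
      C–D: parent, skip
    visit H (parent D)
      H–D: parent, skip
      visit E (parent H)
        visit M (parent E)
          visit L (parent M)
            L–M: parent, skip
          M–E: parent, skip
        visit A (parent E)
          visit F (parent A)
            F–A: parent, skip
          A–E: parent, skip
        E–H: parent, skip
      H–B: B visited and ≠ parent → cycle
Cycle: B – D – H – B.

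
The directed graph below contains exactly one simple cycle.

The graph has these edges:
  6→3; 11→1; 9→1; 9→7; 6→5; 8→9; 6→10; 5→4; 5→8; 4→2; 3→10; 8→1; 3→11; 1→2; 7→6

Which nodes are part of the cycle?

5, 6, 7, 8, 9

DFS with gray/black marking from 7:
7 gray
  6 gray
    10 gray
    10 black
    5 gray
      4 gray
        2 gray
        2 black
      4 black
      8 gray
        1 gray
          1→2: 2 black — skip
        1 black
        9 gray
          9→7: 7 is gray → back edge
Back edge closes the cycle 7 → 6 → 5 → 8 → 9 → 7; its vertices are {5, 6, 7, 8, 9}.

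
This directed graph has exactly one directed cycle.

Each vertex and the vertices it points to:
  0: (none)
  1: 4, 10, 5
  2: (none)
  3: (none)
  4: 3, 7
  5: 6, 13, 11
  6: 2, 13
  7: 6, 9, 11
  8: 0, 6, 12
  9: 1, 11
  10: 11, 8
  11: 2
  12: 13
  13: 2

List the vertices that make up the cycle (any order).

1, 4, 7, 9

DFS with gray/black marking from 1:
1 gray
  4 gray
    3 gray
    3 black
    7 gray
      6 gray
        2 gray
        2 black
        13 gray
          13→2: 2 black — skip
        13 black
      6 black
      9 gray
        9→1: 1 is gray → back edge
Back edge closes the cycle 1 → 4 → 7 → 9 → 1; its vertices are {1, 4, 7, 9}.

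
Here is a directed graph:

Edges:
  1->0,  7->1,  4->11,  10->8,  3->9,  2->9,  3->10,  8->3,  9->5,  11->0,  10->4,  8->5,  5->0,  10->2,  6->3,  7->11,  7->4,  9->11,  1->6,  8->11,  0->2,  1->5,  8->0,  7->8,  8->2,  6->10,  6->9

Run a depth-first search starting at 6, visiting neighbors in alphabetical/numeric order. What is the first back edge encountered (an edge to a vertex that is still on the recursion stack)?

2->9

DFS from 6 (visiting neighbors in alphabetical/numeric order); mark gray on enter, black on exit:
6 gray
  3 gray
    9 gray
      5 gray
        0 gray
          2 gray
            2→9: 9 is gray → back edge
First back edge: 2 → 9.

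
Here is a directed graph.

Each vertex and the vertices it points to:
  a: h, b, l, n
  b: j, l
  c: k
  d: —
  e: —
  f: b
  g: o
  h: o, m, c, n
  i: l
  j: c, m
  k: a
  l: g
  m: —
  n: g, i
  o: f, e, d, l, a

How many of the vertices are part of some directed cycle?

12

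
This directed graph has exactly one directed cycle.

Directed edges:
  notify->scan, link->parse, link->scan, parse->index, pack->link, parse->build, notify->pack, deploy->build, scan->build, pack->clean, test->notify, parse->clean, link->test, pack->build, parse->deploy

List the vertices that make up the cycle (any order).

link, pack, test, notify

DFS with gray/black marking from link:
link gray
  test gray
    notify gray
      pack gray
        build gray
        build black
        clean gray
        clean black
        pack→link: link is gray → back edge
Back edge closes the cycle link → test → notify → pack → link; its vertices are {link, pack, test, notify}.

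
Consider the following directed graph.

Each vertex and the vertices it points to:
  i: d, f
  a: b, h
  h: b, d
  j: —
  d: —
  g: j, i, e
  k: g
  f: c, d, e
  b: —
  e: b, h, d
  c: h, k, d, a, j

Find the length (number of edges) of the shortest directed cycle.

For each vertex v, BFS finds the shortest path from v back to v.
The shortest such closed walk is f → c → k → g → i → f, length 5.

5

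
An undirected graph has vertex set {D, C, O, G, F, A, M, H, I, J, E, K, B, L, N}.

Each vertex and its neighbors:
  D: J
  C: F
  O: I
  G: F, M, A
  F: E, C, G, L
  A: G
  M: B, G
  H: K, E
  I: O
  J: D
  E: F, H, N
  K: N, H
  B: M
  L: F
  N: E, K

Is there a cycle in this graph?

DFS, tracking each vertex's parent; an edge to a visited non-parent vertex closes a cycle.
Start from E:
visit E (parent –)
  visit F (parent E)
    F–E: parent, skip
    visit C (parent F)
      C–F: parent, skip
    visit G (parent F)
      G–F: parent, skip
      visit M (parent G)
        visit B (parent M)
          B–M: parent, skip
        M–G: parent, skip
      visit A (parent G)
        A–G: parent, skip
    visit L (parent F)
      L–F: parent, skip
  visit H (parent E)
    visit K (parent H)
      visit N (parent K)
        N–E: E visited and ≠ parent → cycle
Cycle: E – H – K – N – E.

Yes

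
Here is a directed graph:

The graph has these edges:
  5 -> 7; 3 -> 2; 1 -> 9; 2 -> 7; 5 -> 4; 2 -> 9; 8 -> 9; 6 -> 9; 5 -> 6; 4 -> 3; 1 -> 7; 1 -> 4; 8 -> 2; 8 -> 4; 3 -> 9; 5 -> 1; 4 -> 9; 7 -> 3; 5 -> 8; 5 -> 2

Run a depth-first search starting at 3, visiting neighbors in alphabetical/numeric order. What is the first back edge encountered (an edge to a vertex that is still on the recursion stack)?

7->3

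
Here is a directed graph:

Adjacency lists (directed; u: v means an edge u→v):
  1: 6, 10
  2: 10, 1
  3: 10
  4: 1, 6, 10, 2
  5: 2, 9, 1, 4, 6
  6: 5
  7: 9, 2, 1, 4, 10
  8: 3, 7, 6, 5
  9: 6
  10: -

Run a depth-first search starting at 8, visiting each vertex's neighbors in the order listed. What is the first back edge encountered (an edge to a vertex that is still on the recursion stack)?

1→6

DFS from 8 (visiting each vertex's neighbors in the order listed); mark gray on enter, black on exit:
8 gray
  3 gray
    10 gray
    10 black
  3 black
  7 gray
    9 gray
      6 gray
        5 gray
          2 gray
            2→10: 10 black — skip
            1 gray
              1→6: 6 is gray → back edge
First back edge: 1 → 6.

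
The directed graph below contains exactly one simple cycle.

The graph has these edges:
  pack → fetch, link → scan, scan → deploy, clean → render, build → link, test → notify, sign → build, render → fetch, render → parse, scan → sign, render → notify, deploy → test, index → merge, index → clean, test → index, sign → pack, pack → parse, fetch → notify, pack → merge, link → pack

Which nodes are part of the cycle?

link, scan, sign, build

DFS with gray/black marking from scan:
scan gray
  sign gray
    pack gray
      fetch gray
        notify gray
        notify black
      fetch black
      parse gray
      parse black
      merge gray
      merge black
    pack black
    build gray
      link gray
        link→scan: scan is gray → back edge
Back edge closes the cycle scan → sign → build → link → scan; its vertices are {link, scan, sign, build}.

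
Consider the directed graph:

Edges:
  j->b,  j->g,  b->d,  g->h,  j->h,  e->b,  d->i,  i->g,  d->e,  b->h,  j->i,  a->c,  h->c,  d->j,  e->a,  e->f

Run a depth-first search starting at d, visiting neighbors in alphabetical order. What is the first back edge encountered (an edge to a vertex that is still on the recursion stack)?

DFS from d (visiting neighbors in alphabetical order); mark gray on enter, black on exit:
d gray
  e gray
    a gray
      c gray
      c black
    a black
    b gray
      b→d: d is gray → back edge
First back edge: b → d.

b→d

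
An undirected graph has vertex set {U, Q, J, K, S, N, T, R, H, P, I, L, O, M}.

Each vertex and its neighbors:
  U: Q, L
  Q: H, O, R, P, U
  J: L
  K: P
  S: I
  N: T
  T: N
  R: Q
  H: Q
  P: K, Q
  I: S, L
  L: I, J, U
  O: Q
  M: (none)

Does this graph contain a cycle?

No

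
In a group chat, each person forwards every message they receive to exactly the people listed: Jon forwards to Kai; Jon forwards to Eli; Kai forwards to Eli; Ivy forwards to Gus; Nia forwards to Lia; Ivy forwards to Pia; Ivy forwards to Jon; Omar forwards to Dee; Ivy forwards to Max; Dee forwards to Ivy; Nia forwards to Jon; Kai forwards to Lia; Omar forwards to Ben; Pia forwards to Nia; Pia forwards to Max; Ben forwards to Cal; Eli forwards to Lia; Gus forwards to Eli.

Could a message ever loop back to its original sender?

No

DFS with white/gray/black marking, starting from Nia:
Nia gray
  Jon gray
    Eli gray
      Lia gray
      Lia black
    Eli black
    Kai gray
      Kai→Eli: Eli black — skip
      Kai→Lia: Lia black — skip
    Kai black
  Jon black
  Nia→Lia: Lia black — skip
Nia black
Gus gray
  Gus→Eli: Eli black — skip
Gus black
Ivy gray
  Ivy→Jon: Jon black — skip
  Max gray
  Max black
  Ivy→Gus: Gus black — skip
  Pia gray
    Pia→Nia: Nia black — skip
    Pia→Max: Max black — skip
  Pia black
Ivy black
Ben gray
  Cal gray
  Cal black
Ben black
Omar gray
  Omar→Ben: Ben black — skip
  Dee gray
    Dee→Ivy: Ivy black — skip
  Dee black
Omar black
Every edge goes to a white or black vertex — no back edge, so the graph is acyclic.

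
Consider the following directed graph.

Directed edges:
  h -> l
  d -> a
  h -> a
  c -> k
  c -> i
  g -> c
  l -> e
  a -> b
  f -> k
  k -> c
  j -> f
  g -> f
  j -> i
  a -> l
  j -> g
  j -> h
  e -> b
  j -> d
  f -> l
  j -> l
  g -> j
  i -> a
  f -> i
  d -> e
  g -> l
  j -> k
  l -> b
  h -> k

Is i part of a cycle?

i lies on a cycle iff there is a path from i back to itself.
Exploring from i, it never reaches itself; equivalently, its strongly connected component is a singleton.

No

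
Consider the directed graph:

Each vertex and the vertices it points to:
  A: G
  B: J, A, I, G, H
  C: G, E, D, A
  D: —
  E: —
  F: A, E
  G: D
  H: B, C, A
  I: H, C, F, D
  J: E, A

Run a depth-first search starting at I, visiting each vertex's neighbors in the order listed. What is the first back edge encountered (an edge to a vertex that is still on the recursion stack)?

DFS from I (visiting each vertex's neighbors in the order listed); mark gray on enter, black on exit:
I gray
  H gray
    B gray
      J gray
        E gray
        E black
        A gray
          G gray
            D gray
            D black
          G black
        A black
      J black
      B→A: A black — skip
      B→I: I is gray → back edge
First back edge: B → I.

B→I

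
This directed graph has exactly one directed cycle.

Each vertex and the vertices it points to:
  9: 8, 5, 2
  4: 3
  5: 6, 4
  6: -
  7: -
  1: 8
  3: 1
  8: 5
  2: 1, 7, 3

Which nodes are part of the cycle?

DFS with gray/black marking from 5:
5 gray
  6 gray
  6 black
  4 gray
    3 gray
      1 gray
        8 gray
          8→5: 5 is gray → back edge
Back edge closes the cycle 5 → 4 → 3 → 1 → 8 → 5; its vertices are {1, 3, 4, 5, 8}.

1, 3, 4, 5, 8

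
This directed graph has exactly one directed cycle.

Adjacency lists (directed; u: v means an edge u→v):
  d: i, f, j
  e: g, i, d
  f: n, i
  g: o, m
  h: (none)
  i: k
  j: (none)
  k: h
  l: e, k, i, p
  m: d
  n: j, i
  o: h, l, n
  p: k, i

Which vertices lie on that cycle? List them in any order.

DFS with gray/black marking from e:
e gray
  g gray
    o gray
      h gray
      h black
      l gray
        l→e: e is gray → back edge
Back edge closes the cycle e → g → o → l → e; its vertices are {e, g, l, o}.

e, g, l, o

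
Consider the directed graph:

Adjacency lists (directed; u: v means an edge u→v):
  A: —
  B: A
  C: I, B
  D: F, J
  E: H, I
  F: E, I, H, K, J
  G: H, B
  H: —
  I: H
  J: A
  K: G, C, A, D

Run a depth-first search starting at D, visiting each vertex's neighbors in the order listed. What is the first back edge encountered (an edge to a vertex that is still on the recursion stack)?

K→D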